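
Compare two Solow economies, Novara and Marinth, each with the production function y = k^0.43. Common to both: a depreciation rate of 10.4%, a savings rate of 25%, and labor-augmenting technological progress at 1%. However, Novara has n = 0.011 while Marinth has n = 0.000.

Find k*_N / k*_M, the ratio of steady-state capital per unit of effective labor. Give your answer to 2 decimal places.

k*_N / k*_M ≈ 0.85

Steady-state k* = [s/(n + g + δ)]^(1/(1−α)), so the ratio is [ (s_N/(n + g + δ)_N) / (s_M/(n + g + δ)_M) ]^1.7544.
s_N/(n + g + δ)_N = 0.25/0.125 = 2.0000; s_M/(n + g + δ)_M = 0.25/0.114 = 2.1930.
Ratio = (2.0000/2.1930)^1.7544 = 0.9120^1.7544 ≈ 0.8508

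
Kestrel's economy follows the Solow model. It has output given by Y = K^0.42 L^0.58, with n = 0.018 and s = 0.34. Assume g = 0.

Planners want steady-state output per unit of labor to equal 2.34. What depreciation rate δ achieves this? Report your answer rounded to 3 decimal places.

At the steady state, Δk = 0, so s·k^α = (n + δ)·k.
Since y* = [s/(n + δ)]^(α/(1−α)), we have s/(n + δ) = (y*)^((1−α)/α) = 2.34^1.381 = 3.2351.
Therefore n + δ = s / 3.2351 = 0.34 / 3.2351 = 0.1051, so δ = 0.1051 − 0.018 = 0.0871.

δ ≈ 0.087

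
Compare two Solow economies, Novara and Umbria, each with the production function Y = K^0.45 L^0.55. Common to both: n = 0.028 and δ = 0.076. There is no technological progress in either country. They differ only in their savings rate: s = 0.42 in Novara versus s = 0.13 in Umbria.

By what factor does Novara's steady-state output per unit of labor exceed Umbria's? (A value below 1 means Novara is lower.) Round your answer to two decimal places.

Steady-state y* = [s/(n + δ)]^(α/(1−α)), so the ratio is [ (s_N/(n + δ)_N) / (s_U/(n + δ)_U) ]^0.8182.
s_N/(n + δ)_N = 0.42/0.104 = 4.0385; s_U/(n + δ)_U = 0.13/0.104 = 1.2500.
Ratio = (4.0385/1.2500)^0.8182 = 3.2308^0.8182 ≈ 2.6105

y*_N / y*_U ≈ 2.61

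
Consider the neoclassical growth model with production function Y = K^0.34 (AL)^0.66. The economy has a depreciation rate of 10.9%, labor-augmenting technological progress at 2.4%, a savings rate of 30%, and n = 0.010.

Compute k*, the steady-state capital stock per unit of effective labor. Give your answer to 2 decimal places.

k* = 3.07

At the steady state, Δk = 0, so s·k^α = (n + g + δ)·k.
Dividing both sides by k: k^(1−α) = s / (n + g + δ).
k^0.66 = 0.30 / (0.010 + 0.024 + 0.109) = 0.30 / 0.143 = 2.0979
k* = 2.0979^(1/0.66) ≈ 3.0729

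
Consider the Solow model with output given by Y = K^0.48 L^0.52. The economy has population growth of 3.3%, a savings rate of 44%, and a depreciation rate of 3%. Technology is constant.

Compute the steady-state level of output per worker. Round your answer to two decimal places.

Steady state requires s·f(k) = (n + δ)·k, i.e. s·k^α = (n + δ)·k.
Dividing both sides by k: k^(1−α) = s / (n + δ).
k^0.52 = 0.44 / (0.033 + 0.030) = 0.44 / 0.063 = 6.9841
k* = 6.9841^(1/0.52) ≈ 42.0039
y* = (k*)^α = 42.0039^0.48 ≈ 6.0142

y* = 6.01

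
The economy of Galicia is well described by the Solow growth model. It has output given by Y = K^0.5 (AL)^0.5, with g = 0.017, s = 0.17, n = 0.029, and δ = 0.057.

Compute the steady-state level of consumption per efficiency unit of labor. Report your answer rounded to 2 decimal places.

At the steady state, Δk = 0, so s·k^α = (n + g + δ)·k.
Dividing both sides by k: k^(1−α) = s / (n + g + δ).
k^0.5 = 0.17 / (0.029 + 0.017 + 0.057) = 0.17 / 0.103 = 1.6505
k* = 1.6505^(1/0.5) ≈ 2.7242
y* = (k*)^α = 2.7242^0.5 ≈ 1.6505
c* = (1 − s)·y* = (1 − 0.17) × 1.6505 ≈ 1.3699

c* = 1.37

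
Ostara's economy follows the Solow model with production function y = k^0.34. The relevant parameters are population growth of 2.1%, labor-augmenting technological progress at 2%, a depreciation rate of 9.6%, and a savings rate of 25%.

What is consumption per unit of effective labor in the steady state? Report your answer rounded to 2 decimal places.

c* = 1.02

In steady state, investment equals break-even investment: s·k^α = (n + g + δ)·k.
Dividing both sides by k: k^(1−α) = s / (n + g + δ).
k^0.66 = 0.25 / (0.021 + 0.020 + 0.096) = 0.25 / 0.137 = 1.8248
k* = 1.8248^(1/0.66) ≈ 2.4876
y* = (k*)^α = 2.4876^0.34 ≈ 1.3632
c* = (1 − s)·y* = (1 − 0.25) × 1.3632 ≈ 1.0224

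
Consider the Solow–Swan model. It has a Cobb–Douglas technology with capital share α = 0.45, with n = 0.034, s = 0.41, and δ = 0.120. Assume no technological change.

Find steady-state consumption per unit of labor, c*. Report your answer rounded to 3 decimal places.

c* ≈ 1.315

At the steady state, Δk = 0, so s·k^α = (n + δ)·k.
Dividing both sides by k: k^(1−α) = s / (n + δ).
k^0.55 = 0.41 / (0.034 + 0.120) = 0.41 / 0.154 = 2.6623
k* = 2.6623^(1/0.55) ≈ 5.9319
y* = (k*)^α = 5.9319^0.45 ≈ 2.2281
c* = (1 − s)·y* = (1 − 0.41) × 2.2281 ≈ 1.3146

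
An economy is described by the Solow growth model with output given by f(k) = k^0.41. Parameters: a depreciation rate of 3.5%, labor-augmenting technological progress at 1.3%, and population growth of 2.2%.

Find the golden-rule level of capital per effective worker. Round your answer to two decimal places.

k_gold ≈ 20.01

The golden rule sets f'(k) = n + g + δ, i.e. α·k^(α−1) = n + g + δ.
So k^(1−α) = α / (n + g + δ) = 0.41 / 0.070 = 5.8571.
k_gold = 5.8571^(1/0.59) ≈ 20.0059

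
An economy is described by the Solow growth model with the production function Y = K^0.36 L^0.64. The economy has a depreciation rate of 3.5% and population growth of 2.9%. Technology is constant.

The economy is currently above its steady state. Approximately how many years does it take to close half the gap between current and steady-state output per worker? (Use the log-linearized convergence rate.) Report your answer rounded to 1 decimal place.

t_½ ≈ 16.9 years

Near the steady state the convergence rate is λ = (1 − α)(n + δ).
λ = (1 − 0.36) × 0.064 = 0.64 × 0.064 = 0.04096
Half-life = ln 2 / λ = 0.6931 / 0.04096 ≈ 16.92 years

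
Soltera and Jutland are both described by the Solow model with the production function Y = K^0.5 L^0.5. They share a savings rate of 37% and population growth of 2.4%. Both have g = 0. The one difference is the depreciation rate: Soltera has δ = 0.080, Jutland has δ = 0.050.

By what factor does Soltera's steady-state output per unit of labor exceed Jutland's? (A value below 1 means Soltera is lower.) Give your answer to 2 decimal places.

Steady-state y* = [s/(n + δ)]^(α/(1−α)), so the ratio is [ (s_S/(n + δ)_S) / (s_J/(n + δ)_J) ]^1.
s_S/(n + δ)_S = 0.37/0.104 = 3.5577; s_J/(n + δ)_J = 0.37/0.074 = 5.0000.
Ratio = (3.5577/5.0000)^1 = 0.7115^1 ≈ 0.7115

ratio ≈ 0.71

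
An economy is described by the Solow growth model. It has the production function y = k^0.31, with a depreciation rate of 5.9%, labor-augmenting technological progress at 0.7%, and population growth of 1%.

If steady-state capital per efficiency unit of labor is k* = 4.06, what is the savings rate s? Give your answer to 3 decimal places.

At the steady state, Δk = 0, so s·k^α = (n + g + δ)·k.
So s / (n + g + δ) = (k*)^(1−α) = 4.06^0.69 = 2.6296.
Therefore s = 2.6296 × (n + g + δ) = 2.6296 × 0.076 = 0.1998.

s ≈ 0.200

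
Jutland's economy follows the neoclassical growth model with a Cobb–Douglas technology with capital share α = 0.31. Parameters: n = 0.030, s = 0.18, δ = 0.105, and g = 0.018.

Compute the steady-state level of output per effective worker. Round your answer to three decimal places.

At the steady state, Δk = 0, so s·k^α = (n + g + δ)·k.
Dividing both sides by k: k^(1−α) = s / (n + g + δ).
k^0.69 = 0.18 / (0.030 + 0.018 + 0.105) = 0.18 / 0.153 = 1.1765
k* = 1.1765^(1/0.69) ≈ 1.2656
y* = (k*)^α = 1.2656^0.31 ≈ 1.0758

y* ≈ 1.076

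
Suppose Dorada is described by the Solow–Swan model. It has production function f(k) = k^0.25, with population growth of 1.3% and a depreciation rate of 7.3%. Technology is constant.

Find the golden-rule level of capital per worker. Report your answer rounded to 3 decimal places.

The golden rule sets f'(k) = n + δ, i.e. α·k^(α−1) = n + δ.
So k^(1−α) = α / (n + δ) = 0.25 / 0.086 = 2.9070.
k_gold = 2.9070^(1/0.75) ≈ 4.1488

k_gold ≈ 4.149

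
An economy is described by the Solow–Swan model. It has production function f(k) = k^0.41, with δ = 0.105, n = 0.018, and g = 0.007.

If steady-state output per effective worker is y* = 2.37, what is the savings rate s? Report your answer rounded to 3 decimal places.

Steady state requires s·f(k) = (n + g + δ)·k, i.e. s·k^α = (n + g + δ)·k.
Since y* = [s/(n + g + δ)]^(α/(1−α)), we have s/(n + g + δ) = (y*)^((1−α)/α) = 2.37^1.439 = 3.4615.
Therefore s = 3.4615 × (n + g + δ) = 3.4615 × 0.130 = 0.4500.

s ≈ 0.450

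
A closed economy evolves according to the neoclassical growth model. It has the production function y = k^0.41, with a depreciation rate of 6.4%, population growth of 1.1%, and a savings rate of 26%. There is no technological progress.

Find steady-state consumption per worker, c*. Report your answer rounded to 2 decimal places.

Steady state requires s·f(k) = (n + δ)·k, i.e. s·k^α = (n + δ)·k.
Rearranging, k^(1−α) = s / (n + δ).
k^0.59 = 0.26 / (0.011 + 0.064) = 0.26 / 0.075 = 3.4667
k* = 3.4667^(1/0.59) ≈ 8.2246
y* = (k*)^α = 8.2246^0.41 ≈ 2.3724
c* = (1 − s)·y* = (1 − 0.26) × 2.3724 ≈ 1.7556

c* ≈ 1.76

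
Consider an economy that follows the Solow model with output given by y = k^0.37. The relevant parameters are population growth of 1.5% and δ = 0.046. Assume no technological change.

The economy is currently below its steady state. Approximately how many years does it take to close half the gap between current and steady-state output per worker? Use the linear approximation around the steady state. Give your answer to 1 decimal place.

Near the steady state the convergence rate is λ = (1 − α)(n + δ).
λ = (1 − 0.37) × 0.061 = 0.63 × 0.061 = 0.03843
Half-life = ln 2 / λ = 0.6931 / 0.03843 ≈ 18.04 years

half-life ≈ 18.0 years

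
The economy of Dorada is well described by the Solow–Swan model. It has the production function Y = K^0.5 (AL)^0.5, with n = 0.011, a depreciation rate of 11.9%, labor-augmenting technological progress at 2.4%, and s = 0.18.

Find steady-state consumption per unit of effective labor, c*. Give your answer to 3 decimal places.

In steady state, investment equals break-even investment: s·k^α = (n + g + δ)·k.
Dividing both sides by k: k^(1−α) = s / (n + g + δ).
k^0.5 = 0.18 / (0.011 + 0.024 + 0.119) = 0.18 / 0.154 = 1.1688
k* = 1.1688^(1/0.5) ≈ 1.3661
y* = (k*)^α = 1.3661^0.5 ≈ 1.1688
c* = (1 − s)·y* = (1 − 0.18) × 1.1688 ≈ 0.9584

c* ≈ 0.958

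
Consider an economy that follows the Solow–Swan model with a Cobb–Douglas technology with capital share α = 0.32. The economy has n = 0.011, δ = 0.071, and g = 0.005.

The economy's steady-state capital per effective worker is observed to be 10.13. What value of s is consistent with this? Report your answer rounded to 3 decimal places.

s ≈ 0.420

At the steady state, Δk = 0, so s·k^α = (n + g + δ)·k.
So s / (n + g + δ) = (k*)^(1−α) = 10.13^0.68 = 4.8285.
Therefore s = 4.8285 × (n + g + δ) = 4.8285 × 0.087 = 0.4201.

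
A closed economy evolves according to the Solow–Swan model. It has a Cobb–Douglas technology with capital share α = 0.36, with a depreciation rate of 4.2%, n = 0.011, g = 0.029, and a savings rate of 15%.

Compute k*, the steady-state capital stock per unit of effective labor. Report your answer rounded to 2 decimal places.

At the steady state, Δk = 0, so s·k^α = (n + g + δ)·k.
Dividing both sides by k: k^(1−α) = s / (n + g + δ).
k^0.64 = 0.15 / (0.011 + 0.029 + 0.042) = 0.15 / 0.082 = 1.8293
k* = 1.8293^(1/0.64) ≈ 2.5693

k* = 2.57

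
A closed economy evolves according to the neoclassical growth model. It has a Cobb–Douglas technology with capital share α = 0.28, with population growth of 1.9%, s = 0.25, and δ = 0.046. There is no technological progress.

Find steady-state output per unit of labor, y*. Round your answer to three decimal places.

At the steady state, Δk = 0, so s·k^α = (n + δ)·k.
Dividing both sides by k: k^(1−α) = s / (n + δ).
k^0.72 = 0.25 / (0.019 + 0.046) = 0.25 / 0.065 = 3.8462
k* = 3.8462^(1/0.72) ≈ 6.4945
y* = (k*)^α = 6.4945^0.28 ≈ 1.6885

y* = 1.689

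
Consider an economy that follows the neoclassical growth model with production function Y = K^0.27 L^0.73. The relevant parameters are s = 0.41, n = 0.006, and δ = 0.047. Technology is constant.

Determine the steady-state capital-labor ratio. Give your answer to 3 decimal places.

k* ≈ 16.487

At the steady state, Δk = 0, so s·k^α = (n + δ)·k.
Rearranging, k^(1−α) = s / (n + δ).
k^0.73 = 0.41 / (0.006 + 0.047) = 0.41 / 0.053 = 7.7358
k* = 7.7358^(1/0.73) ≈ 16.4866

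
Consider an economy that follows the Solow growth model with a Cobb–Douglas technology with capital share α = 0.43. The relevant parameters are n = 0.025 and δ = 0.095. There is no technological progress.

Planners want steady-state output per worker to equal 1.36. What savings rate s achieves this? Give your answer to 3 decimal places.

s ≈ 0.180

In steady state, investment equals break-even investment: s·k^α = (n + δ)·k.
Since y* = [s/(n + δ)]^(α/(1−α)), we have s/(n + δ) = (y*)^((1−α)/α) = 1.36^1.3256 = 1.5032.
Therefore s = 1.5032 × (n + δ) = 1.5032 × 0.120 = 0.1804.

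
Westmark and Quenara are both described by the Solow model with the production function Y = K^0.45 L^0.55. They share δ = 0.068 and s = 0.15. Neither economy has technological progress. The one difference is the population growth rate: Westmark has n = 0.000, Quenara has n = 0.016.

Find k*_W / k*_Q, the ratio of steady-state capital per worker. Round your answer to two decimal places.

k*_W / k*_Q ≈ 1.47

Steady-state k* = [s/(n + δ)]^(1/(1−α)), so the ratio is [ (s_W/(n + δ)_W) / (s_Q/(n + δ)_Q) ]^1.8182.
s_W/(n + δ)_W = 0.15/0.068 = 2.2059; s_Q/(n + δ)_Q = 0.15/0.084 = 1.7857.
Ratio = (2.2059/1.7857)^1.8182 = 1.2353^1.8182 ≈ 1.4685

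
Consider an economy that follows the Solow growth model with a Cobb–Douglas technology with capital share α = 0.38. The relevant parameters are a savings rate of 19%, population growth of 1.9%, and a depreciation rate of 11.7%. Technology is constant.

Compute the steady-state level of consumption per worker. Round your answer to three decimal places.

At the steady state, Δk = 0, so s·k^α = (n + δ)·k.
Rearranging, k^(1−α) = s / (n + δ).
k^0.62 = 0.19 / (0.019 + 0.117) = 0.19 / 0.136 = 1.3971
k* = 1.3971^(1/0.62) ≈ 1.7149
y* = (k*)^α = 1.7149^0.38 ≈ 1.2275
c* = (1 − s)·y* = (1 − 0.19) × 1.2275 ≈ 0.9943

c* ≈ 0.994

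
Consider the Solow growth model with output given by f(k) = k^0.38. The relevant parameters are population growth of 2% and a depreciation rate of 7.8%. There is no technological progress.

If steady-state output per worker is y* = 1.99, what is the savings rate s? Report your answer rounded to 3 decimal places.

s ≈ 0.301

At the steady state, Δk = 0, so s·k^α = (n + δ)·k.
Since y* = [s/(n + δ)]^(α/(1−α)), we have s/(n + δ) = (y*)^((1−α)/α) = 1.99^1.6316 = 3.0733.
Therefore s = 3.0733 × (n + δ) = 3.0733 × 0.098 = 0.3012.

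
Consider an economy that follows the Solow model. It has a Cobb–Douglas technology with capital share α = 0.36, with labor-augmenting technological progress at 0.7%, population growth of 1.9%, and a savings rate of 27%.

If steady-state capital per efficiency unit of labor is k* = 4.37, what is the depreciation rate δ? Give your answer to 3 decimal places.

δ ≈ 0.079

Steady state requires s·f(k) = (n + g + δ)·k, i.e. s·k^α = (n + g + δ)·k.
So s / (n + g + δ) = (k*)^(1−α) = 4.37^0.64 = 2.5699.
Therefore n + g + δ = s / 2.5699 = 0.27 / 2.5699 = 0.1051, so δ = 0.1051 − 0.026 = 0.0791.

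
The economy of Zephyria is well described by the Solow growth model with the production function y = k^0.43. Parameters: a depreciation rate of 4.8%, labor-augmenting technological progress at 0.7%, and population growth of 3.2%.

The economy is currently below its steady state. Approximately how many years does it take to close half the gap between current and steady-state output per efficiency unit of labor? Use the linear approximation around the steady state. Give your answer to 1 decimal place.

t_½ ≈ 14.0 years

Near the steady state the convergence rate is λ = (1 − α)(n + g + δ).
λ = (1 − 0.43) × 0.087 = 0.57 × 0.087 = 0.04959
Half-life = ln 2 / λ = 0.6931 / 0.04959 ≈ 13.98 years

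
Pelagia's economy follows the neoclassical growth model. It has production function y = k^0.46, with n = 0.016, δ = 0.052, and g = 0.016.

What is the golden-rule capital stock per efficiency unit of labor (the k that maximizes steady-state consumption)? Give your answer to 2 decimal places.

k_gold ≈ 23.31

The golden rule sets f'(k) = n + g + δ, i.e. α·k^(α−1) = n + g + δ.
So k^(1−α) = α / (n + g + δ) = 0.46 / 0.084 = 5.4762.
k_gold = 5.4762^(1/0.54) ≈ 23.3106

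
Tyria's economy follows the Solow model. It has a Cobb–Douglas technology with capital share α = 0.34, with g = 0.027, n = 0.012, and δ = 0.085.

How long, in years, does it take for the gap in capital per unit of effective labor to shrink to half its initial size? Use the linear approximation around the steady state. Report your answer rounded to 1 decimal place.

about 8.5 years

Near the steady state the convergence rate is λ = (1 − α)(n + g + δ).
λ = (1 − 0.34) × 0.124 = 0.66 × 0.124 = 0.08184
Half-life = ln 2 / λ = 0.6931 / 0.08184 ≈ 8.47 years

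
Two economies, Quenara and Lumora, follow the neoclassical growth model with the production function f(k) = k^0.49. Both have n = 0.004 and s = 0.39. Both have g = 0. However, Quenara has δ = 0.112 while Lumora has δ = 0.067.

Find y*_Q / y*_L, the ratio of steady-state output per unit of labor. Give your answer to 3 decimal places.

y*_Q / y*_L ≈ 0.624

Steady-state y* = [s/(n + δ)]^(α/(1−α)), so the ratio is [ (s_Q/(n + δ)_Q) / (s_L/(n + δ)_L) ]^0.9608.
s_Q/(n + δ)_Q = 0.39/0.116 = 3.3621; s_L/(n + δ)_L = 0.39/0.071 = 5.4930.
Ratio = (3.3621/5.4930)^0.9608 = 0.6121^0.9608 ≈ 0.6240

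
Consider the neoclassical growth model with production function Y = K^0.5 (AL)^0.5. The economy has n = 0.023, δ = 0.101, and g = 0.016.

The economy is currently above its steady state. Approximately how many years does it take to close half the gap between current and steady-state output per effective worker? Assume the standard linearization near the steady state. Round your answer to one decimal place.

Near the steady state the convergence rate is λ = (1 − α)(n + g + δ).
λ = (1 − 0.5) × 0.140 = 0.5 × 0.140 = 0.0700
Half-life = ln 2 / λ = 0.6931 / 0.0700 ≈ 9.90 years

t_½ ≈ 9.9 years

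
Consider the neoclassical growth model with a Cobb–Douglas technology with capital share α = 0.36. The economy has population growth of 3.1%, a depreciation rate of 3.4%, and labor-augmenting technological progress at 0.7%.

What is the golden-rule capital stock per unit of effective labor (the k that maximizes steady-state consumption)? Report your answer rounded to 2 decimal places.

The golden rule sets f'(k) = n + g + δ, i.e. α·k^(α−1) = n + g + δ.
So k^(1−α) = α / (n + g + δ) = 0.36 / 0.072 = 5.0000.
k_gold = 5.0000^(1/0.64) ≈ 12.3635

k_gold ≈ 12.36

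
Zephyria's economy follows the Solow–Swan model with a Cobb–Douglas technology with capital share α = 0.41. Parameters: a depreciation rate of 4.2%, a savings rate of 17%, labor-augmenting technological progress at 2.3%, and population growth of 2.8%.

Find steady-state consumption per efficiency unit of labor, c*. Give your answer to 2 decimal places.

Steady state requires s·f(k) = (n + g + δ)·k, i.e. s·k^α = (n + g + δ)·k.
Rearranging, k^(1−α) = s / (n + g + δ).
k^0.59 = 0.17 / (0.028 + 0.023 + 0.042) = 0.17 / 0.093 = 1.8280
k* = 1.8280^(1/0.59) ≈ 2.7799
y* = (k*)^α = 2.7799^0.41 ≈ 1.5207
c* = (1 − s)·y* = (1 − 0.17) × 1.5207 ≈ 1.2622

c* ≈ 1.26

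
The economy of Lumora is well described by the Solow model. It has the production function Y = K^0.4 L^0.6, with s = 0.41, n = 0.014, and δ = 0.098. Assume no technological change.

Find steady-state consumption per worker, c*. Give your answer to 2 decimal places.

At the steady state, Δk = 0, so s·k^α = (n + δ)·k.
Rearranging, k^(1−α) = s / (n + δ).
k^0.6 = 0.41 / (0.014 + 0.098) = 0.41 / 0.112 = 3.6607
k* = 3.6607^(1/0.6) ≈ 8.6951
y* = (k*)^α = 8.6951^0.4 ≈ 2.3753
c* = (1 − s)·y* = (1 − 0.41) × 2.3753 ≈ 1.4014

c* ≈ 1.40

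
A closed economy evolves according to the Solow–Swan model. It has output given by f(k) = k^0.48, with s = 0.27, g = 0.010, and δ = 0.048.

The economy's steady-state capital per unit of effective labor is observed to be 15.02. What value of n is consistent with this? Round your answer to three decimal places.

n ≈ 0.008

Steady state requires s·f(k) = (n + g + δ)·k, i.e. s·k^α = (n + g + δ)·k.
So s / (n + g + δ) = (k*)^(1−α) = 15.02^0.52 = 4.0914.
Therefore n + g + δ = s / 4.0914 = 0.27 / 4.0914 = 0.0660, so n = 0.0660 − 0.058 = 0.0080.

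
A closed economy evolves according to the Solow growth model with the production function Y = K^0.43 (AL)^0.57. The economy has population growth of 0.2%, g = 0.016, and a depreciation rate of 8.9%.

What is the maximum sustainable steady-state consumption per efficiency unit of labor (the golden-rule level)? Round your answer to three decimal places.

c_gold ≈ 1.628

At the golden rule, f'(k) = n + g + δ, so α·k^(α−1) = n + g + δ and k_gold = (α/(n + g + δ))^(1/(1−α)).
k_gold = (0.43/0.107)^(1/0.57) = 4.0187^1.7544 ≈ 11.4765
c_gold = f(k_gold) − (n + g + δ)·k_gold = 2.8557 − 0.107×11.4765 ≈ 1.6277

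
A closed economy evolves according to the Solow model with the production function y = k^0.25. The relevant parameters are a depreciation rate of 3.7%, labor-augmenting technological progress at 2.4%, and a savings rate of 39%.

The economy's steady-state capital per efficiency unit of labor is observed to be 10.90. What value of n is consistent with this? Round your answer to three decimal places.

Steady state requires s·f(k) = (n + g + δ)·k, i.e. s·k^α = (n + g + δ)·k.
So s / (n + g + δ) = (k*)^(1−α) = 10.90^0.75 = 5.9989.
Therefore n + g + δ = s / 5.9989 = 0.39 / 5.9989 = 0.0650, so n = 0.0650 − 0.061 = 0.0040.

n ≈ 0.004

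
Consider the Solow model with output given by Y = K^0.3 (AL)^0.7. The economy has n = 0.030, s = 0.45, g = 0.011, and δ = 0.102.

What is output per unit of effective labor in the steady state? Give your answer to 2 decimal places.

y* ≈ 1.63

At the steady state, Δk = 0, so s·k^α = (n + g + δ)·k.
Rearranging, k^(1−α) = s / (n + g + δ).
k^0.7 = 0.45 / (0.030 + 0.011 + 0.102) = 0.45 / 0.143 = 3.1469
k* = 3.1469^(1/0.7) ≈ 5.1435
y* = (k*)^α = 5.1435^0.3 ≈ 1.6345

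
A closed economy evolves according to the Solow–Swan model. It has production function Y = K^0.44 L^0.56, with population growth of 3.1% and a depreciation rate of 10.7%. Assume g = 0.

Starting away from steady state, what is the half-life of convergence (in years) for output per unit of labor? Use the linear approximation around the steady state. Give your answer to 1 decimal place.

half-life ≈ 9.0 years

Near the steady state the convergence rate is λ = (1 − α)(n + δ).
λ = (1 − 0.44) × 0.138 = 0.56 × 0.138 = 0.07728
Half-life = ln 2 / λ = 0.6931 / 0.07728 ≈ 8.97 years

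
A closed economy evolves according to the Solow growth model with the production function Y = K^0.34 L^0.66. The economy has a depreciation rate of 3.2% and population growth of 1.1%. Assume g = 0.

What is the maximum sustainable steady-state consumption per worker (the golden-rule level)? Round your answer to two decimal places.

c_gold ≈ 1.91

At the golden rule, f'(k) = n + δ, so α·k^(α−1) = n + δ and k_gold = (α/(n + δ))^(1/(1−α)).
k_gold = (0.34/0.043)^(1/0.66) = 7.9070^1.5152 ≈ 22.9439
c_gold = f(k_gold) − (n + δ)·k_gold = 2.9015 − 0.043×22.9439 ≈ 1.9149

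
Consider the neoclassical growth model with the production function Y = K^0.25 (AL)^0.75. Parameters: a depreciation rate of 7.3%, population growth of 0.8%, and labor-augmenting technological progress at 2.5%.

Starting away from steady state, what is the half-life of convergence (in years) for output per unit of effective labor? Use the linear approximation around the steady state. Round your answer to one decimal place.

half-life ≈ 8.7 years

Near the steady state the convergence rate is λ = (1 − α)(n + g + δ).
λ = (1 − 0.25) × 0.106 = 0.75 × 0.106 = 0.0795
Half-life = ln 2 / λ = 0.6931 / 0.0795 ≈ 8.72 years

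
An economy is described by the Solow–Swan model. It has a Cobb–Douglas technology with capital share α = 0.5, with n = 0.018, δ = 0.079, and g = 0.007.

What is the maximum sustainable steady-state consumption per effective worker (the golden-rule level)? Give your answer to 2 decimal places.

c_gold ≈ 2.40

At the golden rule, f'(k) = n + g + δ, so α·k^(α−1) = n + g + δ and k_gold = (α/(n + g + δ))^(1/(1−α)).
k_gold = (0.5/0.104)^(1/0.5) = 4.8077^2 ≈ 23.1140
c_gold = f(k_gold) − (n + g + δ)·k_gold = 4.8077 − 0.104×23.1140 ≈ 2.4038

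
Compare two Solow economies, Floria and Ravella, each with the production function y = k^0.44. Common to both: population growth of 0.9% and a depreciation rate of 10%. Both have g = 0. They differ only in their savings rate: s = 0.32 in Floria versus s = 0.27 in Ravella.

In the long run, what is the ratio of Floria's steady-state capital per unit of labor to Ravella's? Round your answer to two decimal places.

Steady-state k* = [s/(n + δ)]^(1/(1−α)), so the ratio is [ (s_F/(n + δ)_F) / (s_R/(n + δ)_R) ]^1.7857.
s_F/(n + δ)_F = 0.32/0.109 = 2.9358; s_R/(n + δ)_R = 0.27/0.109 = 2.4771.
Ratio = (2.9358/2.4771)^1.7857 = 1.1852^1.7857 ≈ 1.3545

ratio ≈ 1.35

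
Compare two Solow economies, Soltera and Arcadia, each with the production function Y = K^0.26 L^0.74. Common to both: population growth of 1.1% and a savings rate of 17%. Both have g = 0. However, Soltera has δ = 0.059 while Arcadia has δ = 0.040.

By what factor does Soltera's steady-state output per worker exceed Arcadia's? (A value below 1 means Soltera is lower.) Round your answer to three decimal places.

y*_S / y*_A ≈ 0.895

Steady-state y* = [s/(n + δ)]^(α/(1−α)), so the ratio is [ (s_S/(n + δ)_S) / (s_A/(n + δ)_A) ]^0.3514.
s_S/(n + δ)_S = 0.17/0.070 = 2.4286; s_A/(n + δ)_A = 0.17/0.051 = 3.3333.
Ratio = (2.4286/3.3333)^0.3514 = 0.7286^0.3514 ≈ 0.8947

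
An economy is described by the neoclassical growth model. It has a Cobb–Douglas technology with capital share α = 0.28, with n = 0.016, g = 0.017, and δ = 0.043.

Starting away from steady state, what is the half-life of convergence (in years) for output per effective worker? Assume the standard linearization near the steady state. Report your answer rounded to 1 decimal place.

half-life ≈ 12.7 years

Near the steady state the convergence rate is λ = (1 − α)(n + g + δ).
λ = (1 − 0.28) × 0.076 = 0.72 × 0.076 = 0.05472
Half-life = ln 2 / λ = 0.6931 / 0.05472 ≈ 12.67 years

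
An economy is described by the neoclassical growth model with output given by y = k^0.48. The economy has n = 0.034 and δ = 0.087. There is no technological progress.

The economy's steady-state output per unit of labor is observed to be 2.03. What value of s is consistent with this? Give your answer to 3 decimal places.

s ≈ 0.261

At the steady state, Δk = 0, so s·k^α = (n + δ)·k.
Since y* = [s/(n + δ)]^(α/(1−α)), we have s/(n + δ) = (y*)^((1−α)/α) = 2.03^1.0833 = 2.1533.
Therefore s = 2.1533 × (n + δ) = 2.1533 × 0.121 = 0.2605.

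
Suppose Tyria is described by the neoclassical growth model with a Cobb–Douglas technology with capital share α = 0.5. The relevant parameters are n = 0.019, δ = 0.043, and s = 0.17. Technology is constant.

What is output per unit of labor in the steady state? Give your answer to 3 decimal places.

y* = 2.742

In steady state, investment equals break-even investment: s·k^α = (n + δ)·k.
Rearranging, k^(1−α) = s / (n + δ).
k^0.5 = 0.17 / (0.019 + 0.043) = 0.17 / 0.062 = 2.7419
k* = 2.7419^(1/0.5) ≈ 7.5180
y* = (k*)^α = 7.5180^0.5 ≈ 2.7419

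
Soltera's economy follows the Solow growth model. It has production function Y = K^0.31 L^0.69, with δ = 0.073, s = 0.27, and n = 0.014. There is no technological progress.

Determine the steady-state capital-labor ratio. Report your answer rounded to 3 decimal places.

Steady state requires s·f(k) = (n + δ)·k, i.e. s·k^α = (n + δ)·k.
Dividing both sides by k: k^(1−α) = s / (n + δ).
k^0.69 = 0.27 / (0.014 + 0.073) = 0.27 / 0.087 = 3.1034
k* = 3.1034^(1/0.69) ≈ 5.1619

k* ≈ 5.162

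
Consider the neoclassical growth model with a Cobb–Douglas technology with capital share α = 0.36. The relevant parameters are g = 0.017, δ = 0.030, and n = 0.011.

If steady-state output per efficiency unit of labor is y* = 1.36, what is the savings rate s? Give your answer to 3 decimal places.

At the steady state, Δk = 0, so s·k^α = (n + g + δ)·k.
Since y* = [s/(n + g + δ)]^(α/(1−α)), we have s/(n + g + δ) = (y*)^((1−α)/α) = 1.36^1.7778 = 1.7274.
Therefore s = 1.7274 × (n + g + δ) = 1.7274 × 0.058 = 0.1002.

s ≈ 0.100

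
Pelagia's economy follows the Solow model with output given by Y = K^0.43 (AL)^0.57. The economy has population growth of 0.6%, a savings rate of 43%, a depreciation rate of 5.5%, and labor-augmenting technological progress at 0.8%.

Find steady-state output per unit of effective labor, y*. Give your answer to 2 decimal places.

In steady state, investment equals break-even investment: s·k^α = (n + g + δ)·k.
Dividing both sides by k: k^(1−α) = s / (n + g + δ).
k^0.57 = 0.43 / (0.006 + 0.008 + 0.055) = 0.43 / 0.069 = 6.2319
k* = 6.2319^(1/0.57) ≈ 24.7783
y* = (k*)^α = 24.7783^0.43 ≈ 3.9760

y* = 3.98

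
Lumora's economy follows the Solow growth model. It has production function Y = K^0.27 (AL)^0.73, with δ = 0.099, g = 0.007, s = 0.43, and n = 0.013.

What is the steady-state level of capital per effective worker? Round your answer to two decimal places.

In steady state, investment equals break-even investment: s·k^α = (n + g + δ)·k.
Rearranging, k^(1−α) = s / (n + g + δ).
k^0.73 = 0.43 / (0.013 + 0.007 + 0.099) = 0.43 / 0.119 = 3.6134
k* = 3.6134^(1/0.73) ≈ 5.8112

k* ≈ 5.81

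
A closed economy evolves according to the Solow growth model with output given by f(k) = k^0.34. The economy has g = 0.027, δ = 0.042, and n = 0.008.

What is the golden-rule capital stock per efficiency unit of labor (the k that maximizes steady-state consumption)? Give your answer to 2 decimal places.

k_gold ≈ 9.49

The golden rule sets f'(k) = n + g + δ, i.e. α·k^(α−1) = n + g + δ.
So k^(1−α) = α / (n + g + δ) = 0.34 / 0.077 = 4.4156.
k_gold = 4.4156^(1/0.66) ≈ 9.4898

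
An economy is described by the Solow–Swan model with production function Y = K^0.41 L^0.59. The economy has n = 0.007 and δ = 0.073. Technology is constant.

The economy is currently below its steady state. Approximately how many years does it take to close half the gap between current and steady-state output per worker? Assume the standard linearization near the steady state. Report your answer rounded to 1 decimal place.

t_½ ≈ 14.7 years

Near the steady state the convergence rate is λ = (1 − α)(n + δ).
λ = (1 − 0.41) × 0.080 = 0.59 × 0.080 = 0.0472
Half-life = ln 2 / λ = 0.6931 / 0.0472 ≈ 14.68 years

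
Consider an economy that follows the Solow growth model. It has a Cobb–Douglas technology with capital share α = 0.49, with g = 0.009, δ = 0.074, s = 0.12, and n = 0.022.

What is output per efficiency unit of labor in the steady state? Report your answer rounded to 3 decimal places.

y* = 1.137

In steady state, investment equals break-even investment: s·k^α = (n + g + δ)·k.
Dividing both sides by k: k^(1−α) = s / (n + g + δ).
k^0.51 = 0.12 / (0.022 + 0.009 + 0.074) = 0.12 / 0.105 = 1.1429
k* = 1.1429^(1/0.51) ≈ 1.2994
y* = (k*)^α = 1.2994^0.49 ≈ 1.1369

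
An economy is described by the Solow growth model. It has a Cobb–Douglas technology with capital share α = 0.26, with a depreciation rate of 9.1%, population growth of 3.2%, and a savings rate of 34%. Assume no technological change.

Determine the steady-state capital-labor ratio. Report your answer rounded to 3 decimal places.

k* = 3.951

In steady state, investment equals break-even investment: s·k^α = (n + δ)·k.
Dividing both sides by k: k^(1−α) = s / (n + δ).
k^0.74 = 0.34 / (0.032 + 0.091) = 0.34 / 0.123 = 2.7642
k* = 2.7642^(1/0.74) ≈ 3.9511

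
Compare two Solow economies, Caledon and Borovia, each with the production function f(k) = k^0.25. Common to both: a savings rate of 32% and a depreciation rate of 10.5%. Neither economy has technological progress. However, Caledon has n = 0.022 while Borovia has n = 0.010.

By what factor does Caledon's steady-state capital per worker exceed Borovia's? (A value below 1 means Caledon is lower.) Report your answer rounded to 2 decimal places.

Steady-state k* = [s/(n + δ)]^(1/(1−α)), so the ratio is [ (s_C/(n + δ)_C) / (s_B/(n + δ)_B) ]^1.3333.
s_C/(n + δ)_C = 0.32/0.127 = 2.5197; s_B/(n + δ)_B = 0.32/0.115 = 2.7826.
Ratio = (2.5197/2.7826)^1.3333 = 0.9055^1.3333 ≈ 0.8760

k*_C / k*_B ≈ 0.88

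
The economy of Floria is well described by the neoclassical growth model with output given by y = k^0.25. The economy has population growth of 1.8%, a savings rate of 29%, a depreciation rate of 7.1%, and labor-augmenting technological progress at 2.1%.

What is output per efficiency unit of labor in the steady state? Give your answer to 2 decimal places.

Steady state requires s·f(k) = (n + g + δ)·k, i.e. s·k^α = (n + g + δ)·k.
Rearranging, k^(1−α) = s / (n + g + δ).
k^0.75 = 0.29 / (0.018 + 0.021 + 0.071) = 0.29 / 0.110 = 2.6364
k* = 2.6364^(1/0.75) ≈ 3.6421
y* = (k*)^α = 3.6421^0.25 ≈ 1.3815

y* ≈ 1.38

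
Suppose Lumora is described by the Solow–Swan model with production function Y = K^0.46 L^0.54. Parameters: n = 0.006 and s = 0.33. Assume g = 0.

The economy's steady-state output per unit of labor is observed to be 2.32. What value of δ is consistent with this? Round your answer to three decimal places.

Steady state requires s·f(k) = (n + δ)·k, i.e. s·k^α = (n + δ)·k.
Since y* = [s/(n + δ)]^(α/(1−α)), we have s/(n + δ) = (y*)^((1−α)/α) = 2.32^1.1739 = 2.6856.
Therefore n + δ = s / 2.6856 = 0.33 / 2.6856 = 0.1229, so δ = 0.1229 − 0.006 = 0.1169.

δ ≈ 0.117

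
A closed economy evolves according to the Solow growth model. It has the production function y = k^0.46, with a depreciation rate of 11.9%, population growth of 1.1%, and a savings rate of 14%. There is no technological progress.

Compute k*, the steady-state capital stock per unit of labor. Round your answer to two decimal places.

Steady state requires s·f(k) = (n + δ)·k, i.e. s·k^α = (n + δ)·k.
Rearranging, k^(1−α) = s / (n + δ).
k^0.54 = 0.14 / (0.011 + 0.119) = 0.14 / 0.130 = 1.0769
k* = 1.0769^(1/0.54) ≈ 1.1471

k* ≈ 1.15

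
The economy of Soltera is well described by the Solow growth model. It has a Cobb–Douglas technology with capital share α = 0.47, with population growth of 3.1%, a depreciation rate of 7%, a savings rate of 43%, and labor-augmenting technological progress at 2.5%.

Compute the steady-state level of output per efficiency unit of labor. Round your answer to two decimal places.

y* ≈ 2.97

In steady state, investment equals break-even investment: s·k^α = (n + g + δ)·k.
Dividing both sides by k: k^(1−α) = s / (n + g + δ).
k^0.53 = 0.43 / (0.031 + 0.025 + 0.070) = 0.43 / 0.126 = 3.4127
k* = 3.4127^(1/0.53) ≈ 10.1355
y* = (k*)^α = 10.1355^0.47 ≈ 2.9699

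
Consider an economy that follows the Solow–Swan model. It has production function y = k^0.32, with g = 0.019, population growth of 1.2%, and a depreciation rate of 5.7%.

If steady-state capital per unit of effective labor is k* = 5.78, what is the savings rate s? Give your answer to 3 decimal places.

Steady state requires s·f(k) = (n + g + δ)·k, i.e. s·k^α = (n + g + δ)·k.
So s / (n + g + δ) = (k*)^(1−α) = 5.78^0.68 = 3.2969.
Therefore s = 3.2969 × (n + g + δ) = 3.2969 × 0.088 = 0.2901.

s ≈ 0.290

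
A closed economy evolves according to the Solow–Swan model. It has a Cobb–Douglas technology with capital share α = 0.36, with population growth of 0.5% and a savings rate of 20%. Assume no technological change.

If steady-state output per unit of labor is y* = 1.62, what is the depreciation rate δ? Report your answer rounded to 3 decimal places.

In steady state, investment equals break-even investment: s·k^α = (n + δ)·k.
Since y* = [s/(n + δ)]^(α/(1−α)), we have s/(n + δ) = (y*)^((1−α)/α) = 1.62^1.7778 = 2.3576.
Therefore n + δ = s / 2.3576 = 0.20 / 2.3576 = 0.0848, so δ = 0.0848 − 0.005 = 0.0798.

δ ≈ 0.080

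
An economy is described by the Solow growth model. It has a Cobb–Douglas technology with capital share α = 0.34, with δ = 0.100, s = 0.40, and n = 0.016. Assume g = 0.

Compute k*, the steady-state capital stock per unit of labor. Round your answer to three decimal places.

In steady state, investment equals break-even investment: s·k^α = (n + δ)·k.
Dividing both sides by k: k^(1−α) = s / (n + δ).
k^0.66 = 0.40 / (0.016 + 0.100) = 0.40 / 0.116 = 3.4483
k* = 3.4483^(1/0.66) ≈ 6.5246

k* ≈ 6.525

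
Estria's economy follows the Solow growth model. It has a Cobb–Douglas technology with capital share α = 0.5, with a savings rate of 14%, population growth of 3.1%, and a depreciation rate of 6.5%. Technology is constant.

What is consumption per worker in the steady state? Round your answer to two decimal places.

c* = 1.25

In steady state, investment equals break-even investment: s·k^α = (n + δ)·k.
Rearranging, k^(1−α) = s / (n + δ).
k^0.5 = 0.14 / (0.031 + 0.065) = 0.14 / 0.096 = 1.4583
k* = 1.4583^(1/0.5) ≈ 2.1266
y* = (k*)^α = 2.1266^0.5 ≈ 1.4583
c* = (1 − s)·y* = (1 − 0.14) × 1.4583 ≈ 1.2541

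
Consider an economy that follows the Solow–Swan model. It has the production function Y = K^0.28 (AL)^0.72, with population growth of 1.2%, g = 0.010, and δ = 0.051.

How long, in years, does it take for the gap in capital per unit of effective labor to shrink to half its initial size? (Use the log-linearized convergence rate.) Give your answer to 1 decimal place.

half-life ≈ 13.2 years

Near the steady state the convergence rate is λ = (1 − α)(n + g + δ).
λ = (1 − 0.28) × 0.073 = 0.72 × 0.073 = 0.05256
Half-life = ln 2 / λ = 0.6931 / 0.05256 ≈ 13.19 years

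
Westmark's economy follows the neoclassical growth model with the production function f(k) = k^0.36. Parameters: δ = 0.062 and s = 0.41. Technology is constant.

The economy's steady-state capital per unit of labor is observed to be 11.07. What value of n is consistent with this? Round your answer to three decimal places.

Steady state requires s·f(k) = (n + δ)·k, i.e. s·k^α = (n + δ)·k.
So s / (n + δ) = (k*)^(1−α) = 11.07^0.64 = 4.6586.
Therefore n + δ = s / 4.6586 = 0.41 / 4.6586 = 0.0880, so n = 0.0880 − 0.062 = 0.0260.

n ≈ 0.026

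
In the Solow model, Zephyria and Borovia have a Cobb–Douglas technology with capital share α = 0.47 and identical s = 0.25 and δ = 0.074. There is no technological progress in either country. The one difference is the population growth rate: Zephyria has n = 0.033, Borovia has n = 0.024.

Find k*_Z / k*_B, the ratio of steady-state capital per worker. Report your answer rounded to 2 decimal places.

Steady-state k* = [s/(n + δ)]^(1/(1−α)), so the ratio is [ (s_Z/(n + δ)_Z) / (s_B/(n + δ)_B) ]^1.8868.
s_Z/(n + δ)_Z = 0.25/0.107 = 2.3364; s_B/(n + δ)_B = 0.25/0.098 = 2.5510.
Ratio = (2.3364/2.5510)^1.8868 = 0.9159^1.8868 ≈ 0.8473

ratio ≈ 0.85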